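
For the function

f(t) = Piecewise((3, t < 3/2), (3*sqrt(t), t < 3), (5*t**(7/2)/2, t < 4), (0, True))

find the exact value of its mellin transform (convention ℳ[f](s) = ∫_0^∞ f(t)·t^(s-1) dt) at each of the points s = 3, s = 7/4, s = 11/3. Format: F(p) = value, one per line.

F(3) = -23409*sqrt(3)/91 - 81*sqrt(6)/56 + 328031/104
F(7/4) = -726*3**(1/4)/7 - 3*2**(3/4)*3**(1/4)/2 + 9*2**(1/4)*3**(3/4)/7 + 10240*sqrt(2)/21
F(11/3) = -757431*3**(1/6)/1075 - 729*2**(5/6)*3**(1/6)/400 + 243*2**(1/3)*3**(2/3)/176 + 245760*2**(1/3)/43

decompose at 3/2, 3; ℳ[f](s) sums the 3 pieces' integrals
between 0 and 3/2 the integrand is 3·t^(s-1)
[3/2, 3) adds the kernel integral of 3*sqrt(t)
the [3, 4) slice contributes ∫ 5*t**(7/2)/2·t^(s-1) dt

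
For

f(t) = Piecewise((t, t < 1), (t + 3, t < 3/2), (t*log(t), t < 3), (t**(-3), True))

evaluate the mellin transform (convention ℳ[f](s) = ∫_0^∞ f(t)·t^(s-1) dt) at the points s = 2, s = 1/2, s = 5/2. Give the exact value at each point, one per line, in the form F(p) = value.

breakpoints 1, 3/2, 3: one integral from each of the 4 segments
∫ over [0, 1) of t·t^(s-1) joins the sum
on [1, 3/2): add ∫ (t + 3)·t^(s-1) dt
for t in [3/2, 3): the term is ∫ t*log(t)·t^(s-1)
between 3 and ∞ the integrand is t**(-3)·t^(s-1)

F(2) = 17/24 + 9*log(2)/8 + 63*log(3)/8
F(1/2) = -6 - 178*sqrt(3)/135 + log(2**(sqrt(6)/2)*3**(-sqrt(6)/2 + 2*sqrt(3))) + 23*sqrt(6)/6
F(5/2) = -226*sqrt(3)/147 - 27*sqrt(6)*log(3)/56 - 6/5 + 27*sqrt(6)*log(2)/56 + 3861*sqrt(6)/1960 + 54*sqrt(3)*log(3)/7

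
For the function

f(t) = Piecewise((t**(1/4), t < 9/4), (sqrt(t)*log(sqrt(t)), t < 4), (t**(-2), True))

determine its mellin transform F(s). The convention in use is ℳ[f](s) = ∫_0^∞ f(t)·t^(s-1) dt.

(64*2**(4*s)*s*(2*s - 4)*(4*s + 1)*log(2) - 32*2**(4*s)*(2*s - 4)*(4*s + 1) + 32*2**(4*s)*(2*s - 4)*(4*s + 1)*log(2) - 2**(4*s)*(4*s + 1)*(4*s**2 + 4*s + 1) - 48*3**(2*s)*s*(2*s - 4)*(4*s + 1)*log(3) + 48*3**(2*s)*s*(2*s - 4)*(4*s + 1)*log(2) - 24*3**(2*s)*(2*s - 4)*(4*s + 1)*log(3) + 24*3**(2*s)*(2*s - 4)*(4*s + 1)*log(2) + 24*3**(2*s)*(2*s - 4)*(4*s + 1) + 16*3**(2*s)*sqrt(6)*(2*s - 4)*(4*s**2 + 4*s + 1))/(8*2**(2*s)*(2*s - 4)*(4*s + 1)*(4*s**2 + 4*s + 1))
  -1/4 < Re(s) < 2

peel off the power substitution: sqrt(t) on [0, 3/2); t*log(t) on [3/2, 2); t**(-4) on [2, ∞)
linearity at 9/4, 4 turns ℳ[f](s) into 3 summed integrals
∫ over [0, 9/4) of t**(1/4)·t^(s-1) joins the sum
on [9/4, 4): add ∫ sqrt(t)*log(sqrt(t))·t^(s-1) dt
on [4, ∞) integrate f = t**(-2) against the kernel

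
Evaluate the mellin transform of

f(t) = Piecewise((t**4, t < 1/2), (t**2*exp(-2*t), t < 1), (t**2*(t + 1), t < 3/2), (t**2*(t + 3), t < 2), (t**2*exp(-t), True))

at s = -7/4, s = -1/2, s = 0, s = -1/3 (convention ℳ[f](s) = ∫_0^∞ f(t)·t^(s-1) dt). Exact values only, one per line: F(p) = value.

F(-7/4) = 2**(3/4)*(-360*3**(1/4) - 216*2**(1/4) - 45*uppergamma(1/4, 2) + 45*2**(1/4)*uppergamma(1/4, 2) + 5 + 45*uppergamma(1/4, 1) + 612*sqrt(2))/90
F(-1/2) = sqrt(2)*(210*E + 210*sqrt(2)*(-1 + sqrt(pi)*exp(2)*erfc(sqrt(2)) + 2*sqrt(2)) + (-840*sqrt(3) - 448*sqrt(2) - 105*sqrt(pi)*erfc(sqrt(2)) + 105*sqrt(pi)*erfc(1) + 4719)*exp(2))*exp(-2)/840
F(0) = (96*E + 432 + 1075*exp(2))*exp(-2)/192
F(-1/3) = 2**(1/3)*(-792*3**(2/3) - 429*2**(2/3) - 220*uppergamma(5/3, 2) + 15 + 220*uppergamma(5/3, 1) + 440*2**(2/3)*uppergamma(5/3, 2) + 4488*2**(1/3))/880

remove the shared t-power first: t**2 on [0, 1/2); exp(-2*t) on [1/2, 1); t + 1 on [1, 3/2); …
f breaks at 1/2, 1, 3/2, 2 into 5 integrals to sum
∫ t**4·t^(s-1) over [0, 1/2)
∫ over [1/2, 1) of t**2*exp(-2*t)·t^(s-1) joins the sum
∫ over [1, 3/2) of t**2*(t + 1)·t^(s-1) joins the sum
segment 3/2 to 2 holds t**2*(t + 3); add its integral
segment [2, ∞) carries t**2*exp(-t); integrate it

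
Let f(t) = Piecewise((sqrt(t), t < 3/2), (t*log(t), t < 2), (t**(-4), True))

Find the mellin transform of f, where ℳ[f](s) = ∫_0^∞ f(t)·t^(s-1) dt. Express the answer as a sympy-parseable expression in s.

(-32*2**(2*s)*(s - 4)*(2*s + 1) + 3**s*s*(s - 4)*(2*s + 1)*(-24*log(3) + 24*log(2)) + 3**s*(s - 4)*(2*s + 1)*(-24*log(3) + 24*log(2)) + 24*3**s*(s - 4)*(2*s + 1) + 16*3**s*sqrt(6)*(s - 4)*(s**2 + 2*s + 1) + 32*4**s*s*(s - 4)*(2*s + 1)*log(2) + 32*4**s*(s - 4)*(2*s + 1)*log(2) - 4**s*(2*s + 1)*(s**2 + 2*s + 1))/(16*2**s*(s - 4)*(2*s + 1)*(s**2 + 2*s + 1))
  -1/2 < Re(s) < 4

f breaks at 3/2, 2 into 3 integrals to sum
∫ sqrt(t)·t^(s-1) over [0, 3/2)
∫ over [3/2, 2) of t*log(t)·t^(s-1) joins the sum
∫ over [2, ∞) of t**(-4)·t^(s-1) joins the sum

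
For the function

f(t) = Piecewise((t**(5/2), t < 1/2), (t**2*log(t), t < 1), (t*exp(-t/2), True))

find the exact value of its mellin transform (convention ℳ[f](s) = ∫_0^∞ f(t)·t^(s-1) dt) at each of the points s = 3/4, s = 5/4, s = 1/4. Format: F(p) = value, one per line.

invert the power substitution to get t**5 on [0, sqrt(2)/2); t**4*log(t**2) on [sqrt(2)/2, 1); t**2*exp(-t**2/2) on [1, ∞)
undo the shared t-power: t**3 on [0, sqrt(2)/2); t**2*log(t**2) on [sqrt(2)/2, 1); exp(-t**2/2) on [1, ∞)
peel off the power substitution: t**(3/2) on [0, 1/2); t*log(t) on [1/2, 1); exp(-t/2) on [1, ∞)
split f at 1/2, 1: ℳ[f](s) collects 3 kernel integrals
on [0, 1/2) integrate f = t**(5/2) against the kernel
on [1/2, 1): add ∫ t**2*log(t)·t^(s-1) dt
the [1, ∞) slice contributes ∫ t*exp(-t/2)·t^(s-1) dt

F(3/4) = 2**(1/4)*(-416*2**(3/4) + 104 + 121*sqrt(2) + 286*log(2) + 12584*sqrt(2)*uppergamma(7/4, 1/2))/6292
F(5/4) = 2**(3/4)*(-960*2**(1/4) + 120 + 169*sqrt(2) + 390*log(2) + 40560*sqrt(2)*uppergamma(9/4, 1/2))/20280
F(1/4) = 2**(3/4)*(-352*2**(1/4) + 88 + 81*sqrt(2) + 198*log(2) + 3564*sqrt(2)*uppergamma(5/4, 1/2))/3564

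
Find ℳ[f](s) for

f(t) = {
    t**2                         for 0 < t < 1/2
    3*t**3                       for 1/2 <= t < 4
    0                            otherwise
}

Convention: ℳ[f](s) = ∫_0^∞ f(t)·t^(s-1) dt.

cuts at 1/2: linearity sums the 2 kernel integrals
∫ over [0, 1/2) of t**2·t^(s-1) joins the sum
on [1/2, 4) integrate f = 3*t**3 against the kernel

(1536*2**(3*s)*(s + 2) - s)/(8*2**s*(s + 2)*(s + 3))
  Re(s) > -2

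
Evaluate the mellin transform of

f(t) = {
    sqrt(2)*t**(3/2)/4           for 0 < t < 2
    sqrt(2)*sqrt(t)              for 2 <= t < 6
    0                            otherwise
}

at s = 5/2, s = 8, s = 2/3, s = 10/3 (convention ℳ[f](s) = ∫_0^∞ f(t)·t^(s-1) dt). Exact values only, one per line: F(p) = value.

reversing the common scale on t: t**(3/2) on [0, 1); 2*sqrt(t) on [1, 3)
f breaks at 2 into 2 integrals to sum
the [0, 2) slice contributes ∫ sqrt(2)*t**(3/2)/4·t^(s-1) dt
segment 2 to 6 holds sqrt(2)*sqrt(t); add its integral

F(5/2) = 211*sqrt(2)/3
F(8) = -10752/323 + 6718464*sqrt(3)/17
F(2/3) = 6*2**(2/3)*(-19 + 78*3**(1/6))/91
F(10/3) = 48*2**(1/3)*(-35 + 1566*3**(5/6))/667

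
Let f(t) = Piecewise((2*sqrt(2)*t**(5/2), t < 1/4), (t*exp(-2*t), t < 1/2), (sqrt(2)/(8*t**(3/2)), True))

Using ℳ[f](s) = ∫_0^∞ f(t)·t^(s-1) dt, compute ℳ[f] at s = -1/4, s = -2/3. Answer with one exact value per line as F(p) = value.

F(-1/4) = -2**(1/4)*uppergamma(3/4, 1)/2 + 1/18 + 2*2**(1/4)/7 + 2**(1/4)*uppergamma(3/4, 1/2)/2
F(-2/3) = -2**(2/3)*uppergamma(1/3, 1)/2 + 3*2**(5/6)/44 + 3*2**(2/3)/13 + 2**(2/3)*uppergamma(1/3, 1/2)/2

peel off the shared t-power: 2*sqrt(2)*t**(3/2) on [0, 1/4); exp(-2*t) on [1/4, 1/2); sqrt(2)/(8*t**(5/2)) on [1/2, ∞)
remove the common scale on t first: t**(3/2) on [0, 1/2); exp(-t) on [1/2, 1); t**(-5/2) on [1, ∞)
cuts at 1/4, 1/2: linearity sums the 3 kernel integrals
∫ 2*sqrt(2)*t**(5/2)·t^(s-1) over [0, 1/4)
between 1/4 and 1/2 the integrand is t*exp(-2*t)·t^(s-1)
[1/2, ∞) adds the kernel integral of sqrt(2)/(8*t**(3/2))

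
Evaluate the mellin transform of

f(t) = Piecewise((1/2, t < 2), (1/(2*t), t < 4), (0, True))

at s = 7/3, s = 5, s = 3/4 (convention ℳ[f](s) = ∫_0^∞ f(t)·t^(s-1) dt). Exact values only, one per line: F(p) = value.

the shared t-power comes off first: t/2 on [0, 2); 1/2 on [2, 4)
strip the common scale on t: t on [0, 1); 1/2 on [1, 2)
breakpoints 2: one integral from each of the 2 segments
[0, 2) adds the kernel integral of 1/2
on [2, 4): add ∫ 1/(2*t)·t^(s-1) dt

F(7/3) = 3*2**(1/3)*(1 + 14*2**(1/3))/28
F(5) = 166/5
F(3/4) = -sqrt(2) + 5*2**(3/4)/3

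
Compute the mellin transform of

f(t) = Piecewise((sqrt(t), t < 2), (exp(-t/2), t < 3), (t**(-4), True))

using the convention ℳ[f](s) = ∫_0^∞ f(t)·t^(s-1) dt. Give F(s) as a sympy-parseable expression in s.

(2**s*(s - 4)*(2*s + 1)*uppergamma(s, 1) - 2**s*(s - 4)*(2*s + 1)*uppergamma(s, 3/2) + 2*2**(s + 1/2)*(s - 4) - 3**s*(2*s + 1)/81)/((s - 4)*(2*s + 1))
  -1/2 < Re(s) < 4

the 3 pieces separated at 2, 3 each add one integral
the [0, 2) slice contributes ∫ sqrt(t)·t^(s-1) dt
for t in [2, 3): the term is ∫ exp(-t/2)·t^(s-1)
on [3, ∞): add ∫ t**(-4)·t^(s-1) dt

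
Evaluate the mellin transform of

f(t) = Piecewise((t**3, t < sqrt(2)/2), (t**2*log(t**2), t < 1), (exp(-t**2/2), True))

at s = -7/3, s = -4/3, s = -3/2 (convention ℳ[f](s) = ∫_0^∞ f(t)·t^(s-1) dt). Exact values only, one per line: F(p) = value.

F(-7/3) = 2**(1/6)*(-72*2**(5/6) - 24*log(2) + 2**(2/3)*uppergamma(-7/6, 1/2) + 6*sqrt(2) + 144)/8
F(-4/3) = 2**(2/3)*(-90*2**(1/3) + 5*2**(2/3)*uppergamma(-2/3, 1/2) + 6*sqrt(2) + 30*log(2) + 90)/40
F(-3/2) = -8 + 2**(1/4)*uppergamma(-3/4, 1/2)/4 + 2**(1/4)/3 + 2**(3/4)*log(2) + 4*2**(3/4)

undo the power substitution: t**(3/2) on [0, 1/2); t*log(t) on [1/2, 1); exp(-t/2) on [1, ∞)
split f at sqrt(2)/2, 1: ℳ[f](s) collects 3 kernel integrals
between 0 and sqrt(2)/2 the integrand is t**3·t^(s-1)
segment [sqrt(2)/2, 1) carries t**2*log(t**2); integrate it
[1, ∞) adds the kernel integral of exp(-t**2/2)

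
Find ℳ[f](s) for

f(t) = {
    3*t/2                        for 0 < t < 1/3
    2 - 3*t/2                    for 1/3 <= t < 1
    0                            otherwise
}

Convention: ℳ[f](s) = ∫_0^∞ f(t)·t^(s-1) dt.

strip the common scale on t: t on [0, 1/2); 2 - t on [1/2, 3/2)
summing 2 kernel integrals split by 1/3 yields ℳ[f](s)
the [0, 1/3) slice contributes ∫ 3*t/2·t^(s-1) dt
piece [1/3, 1): integrate (2 - 3*t/2) against the kernel

(3**s*s/2 + 2*3**s - s - 2)/(3**s*s*(s + 1))
  Re(s) > -1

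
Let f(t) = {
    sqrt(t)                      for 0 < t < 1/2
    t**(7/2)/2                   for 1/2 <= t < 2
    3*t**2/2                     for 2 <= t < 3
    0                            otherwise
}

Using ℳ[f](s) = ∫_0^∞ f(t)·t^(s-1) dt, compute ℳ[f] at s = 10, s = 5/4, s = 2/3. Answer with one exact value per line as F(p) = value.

f breaks at 1/2, 2 into 3 integrals to sum
[0, 1/2) adds the kernel integral of sqrt(t)
∫ over [1/2, 2) of t**(7/2)/2·t^(s-1) joins the sum
on [2, 3): add ∫ 3*t**2/2·t^(s-1) dt

F(10) = 939524233*sqrt(2)/3096576 + 527345/8
F(5/4) = -98283*2**(1/4)/27664 + 32*2**(3/4)/19 + 162*3**(1/4)/13
F(2/3) = -9*2**(2/3)/4 + 1179*2**(5/6)/5600 + 48*2**(1/6)/25 + 81*3**(2/3)/16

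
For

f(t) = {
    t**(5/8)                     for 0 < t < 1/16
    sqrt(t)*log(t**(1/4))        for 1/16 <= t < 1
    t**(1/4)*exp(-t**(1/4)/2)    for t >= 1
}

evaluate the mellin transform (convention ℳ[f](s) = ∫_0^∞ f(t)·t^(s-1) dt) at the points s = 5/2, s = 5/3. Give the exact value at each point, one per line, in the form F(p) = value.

undo the power substitution: t**(5/4) on [0, 1/4); t*log(sqrt(t)) on [1/4, 1); sqrt(t)*exp(-sqrt(t)/2) on [1, ∞)
back out the shared t-power: t**(3/4) on [0, 1/4); sqrt(t)*log(sqrt(t)) on [1/4, 1); exp(-sqrt(t)/2) on [1, ∞)
undo the power substitution: t**(3/2) on [0, 1/2); t*log(t) on [1/2, 1); exp(-t/2) on [1, ∞)
the 3 pieces separated at 1/16, 1 each add one integral
∫ over [0, 1/16) of t**(5/8)·t^(s-1) joins the sum
between 1/16 and 1 the integrand is sqrt(t)*log(t**(1/4))·t^(s-1)
segment 1 to ∞ holds t**(1/4)*exp(-t**(1/4)/2); add its integral

F(5/2) = -455/16384 + sqrt(2)/25600 + log(2)/12288 + 49011750888*exp(-1/2)
F(5/3) = 2**(1/3)*(-126720*2**(2/3) + 495 + 2028*sqrt(2) + 4290*log(2) + 2436628480*2**(1/3)*uppergamma(23/3, 1/2))/4759040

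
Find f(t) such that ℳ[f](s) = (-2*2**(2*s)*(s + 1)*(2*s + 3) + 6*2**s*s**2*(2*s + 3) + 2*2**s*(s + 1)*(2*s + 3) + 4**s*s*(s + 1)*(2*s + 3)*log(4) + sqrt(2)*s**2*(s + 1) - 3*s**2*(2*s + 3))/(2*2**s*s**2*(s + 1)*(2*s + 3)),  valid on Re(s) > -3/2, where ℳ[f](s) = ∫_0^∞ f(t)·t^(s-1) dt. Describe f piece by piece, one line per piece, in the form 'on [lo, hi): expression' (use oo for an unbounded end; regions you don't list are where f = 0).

on [0, 1/2): t**(3/2)
on [1/2, 1): 3*t
on [1, 2): log(t)

slice at 1/2, 1, transform all 3 pieces, and sum them
segment [0, 1/2) carries t**(3/2); integrate it
on [1/2, 1) integrate f = 3*t against the kernel
segment [1, 2) carries log(t); integrate it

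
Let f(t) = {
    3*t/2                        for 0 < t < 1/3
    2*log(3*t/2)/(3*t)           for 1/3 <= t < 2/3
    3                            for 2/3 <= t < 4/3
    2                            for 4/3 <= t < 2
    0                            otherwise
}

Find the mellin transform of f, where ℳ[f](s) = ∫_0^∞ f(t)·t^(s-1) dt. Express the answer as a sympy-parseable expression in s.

reversing the common scale on t: t on [0, 1/2); log(t)/t on [1/2, 1); 3 on [1, 2); …
treat the 4 regions marked off by 1/3, 2/3, 4/3 separately and sum
∫ 3*t/2·t^(s-1) over [0, 1/3)
[1/3, 2/3) adds the kernel integral of 2*log(3*t/2)/(3*t)
for t in [2/3, 4/3): the term is ∫ 3·t^(s-1)
over [4/3, 2), the kernel integral of 2 enters the sum

(2*2**(2*s)*(s + 1)*(s**2 - 2*s + 1) - 2*2**s*s*(s + 1) - 6*2**s*(s + 1)*(s**2 - 2*s + 1) + 4*6**s*(s + 1)*(s**2 - 2*s + 1) + 4*s**2*(s + 1)*log(2) - 4*s*(s + 1)*log(2) + 4*s*(s + 1) + s*(s**2 - 2*s + 1))/(2*3**s*s*(s + 1)*(s**2 - 2*s + 1))
  Re(s) > -1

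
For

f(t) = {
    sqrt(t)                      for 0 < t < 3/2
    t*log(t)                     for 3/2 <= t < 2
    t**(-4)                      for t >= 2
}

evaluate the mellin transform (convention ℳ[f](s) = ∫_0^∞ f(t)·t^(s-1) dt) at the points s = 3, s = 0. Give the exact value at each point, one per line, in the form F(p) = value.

F(3) = -81*log(3)/64 - 47/256 + 27*sqrt(6)/56 + 337*log(2)/64
F(0) = -31/64 + log(8*sqrt(6)/9) + sqrt(6)

cuts at 3/2, 2: linearity sums the 3 kernel integrals
segment [0, 3/2) carries sqrt(t); integrate it
for t in [3/2, 2): the term is ∫ t*log(t)·t^(s-1)
segment 2 to ∞ holds t**(-4); add its integral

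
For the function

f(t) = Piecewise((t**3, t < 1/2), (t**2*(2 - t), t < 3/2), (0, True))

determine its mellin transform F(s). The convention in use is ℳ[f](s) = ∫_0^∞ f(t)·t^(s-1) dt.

back out the shared t-power: t on [0, 1/2); 2 - t on [1/2, 3/2)
linearity at 1/2 turns ℳ[f](s) into 2 summed integrals
∫ t**3·t^(s-1) over [0, 1/2)
between 1/2 and 3/2 the integrand is t**2*(2 - t)·t^(s-1)

(9*3**s*(s + 2) + 36*3**s - 2*s - 8)/(8*2**s*(s + 2)*(s + 3))
  Re(s) > -3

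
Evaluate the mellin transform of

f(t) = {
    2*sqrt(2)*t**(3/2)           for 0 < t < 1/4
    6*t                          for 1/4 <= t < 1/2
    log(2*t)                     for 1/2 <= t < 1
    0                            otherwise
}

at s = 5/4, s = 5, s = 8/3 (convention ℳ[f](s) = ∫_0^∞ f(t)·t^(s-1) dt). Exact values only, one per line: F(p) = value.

F(5/4) = -679/1100 - sqrt(2)/12 + 4*log(2)/5 + 37*2**(3/4)/75
F(5) = -2393/102400 + sqrt(2)/26624 + log(2)/5
F(8/3) = -9/64 - 9*2**(2/3)/1408 + 3*2**(1/6)/1600 + 675*2**(1/3)/5632 + 3*log(2)/8

peel off the common scale on t: t**(3/2) on [0, 1/2); 3*t on [1/2, 1); log(t) on [1, 2)
slice at 1/4, 1/2, transform all 3 pieces, and sum them
the [0, 1/4) slice contributes ∫ 2*sqrt(2)*t**(3/2)·t^(s-1) dt
on [1/4, 1/2) integrate f = 6*t against the kernel
on [1/2, 1) integrate f = log(2*t) against the kernel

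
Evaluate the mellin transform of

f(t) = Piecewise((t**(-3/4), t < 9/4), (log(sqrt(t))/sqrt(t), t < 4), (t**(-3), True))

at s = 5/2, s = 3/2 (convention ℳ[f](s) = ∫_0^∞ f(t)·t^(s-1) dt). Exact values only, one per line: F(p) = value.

F(5/2) = -81*log(3)/32 - 47/128 + 27*sqrt(6)/28 + 337*log(2)/32
F(3/2) = -9*log(3)/4 - 19/24 + sqrt(6) + 25*log(2)/4

undo the shared t-power: t**(1/4) on [0, 9/4); sqrt(t)*log(sqrt(t)) on [9/4, 4); t**(-2) on [4, ∞)
remove the power substitution first: sqrt(t) on [0, 3/2); t*log(t) on [3/2, 2); t**(-4) on [2, ∞)
breakpoints 9/4, 4: one integral from each of the 3 segments
over [0, 9/4), the kernel integral of t**(-3/4) enters the sum
over [9/4, 4), the kernel integral of log(sqrt(t))/sqrt(t) enters the sum
[4, ∞) adds the kernel integral of t**(-3)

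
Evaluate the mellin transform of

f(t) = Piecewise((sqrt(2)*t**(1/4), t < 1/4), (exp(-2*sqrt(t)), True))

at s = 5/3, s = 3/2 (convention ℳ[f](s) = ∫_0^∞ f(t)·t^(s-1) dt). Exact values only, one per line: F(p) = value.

remove the power substitution first: sqrt(2)*sqrt(t) on [0, 1/2); exp(-2*t) on [1/2, ∞)
the common scale on t comes off first: sqrt(t) on [0, 1); exp(-t) on [1, ∞)
along the cuts 1/4, ℳ[f](s) splits into 2 integrals
for t in [0, 1/4): the term is ∫ sqrt(2)*t**(1/4)·t^(s-1)
segment [1/4, ∞) carries exp(-2*sqrt(t)); integrate it

F(5/3) = 2**(2/3)*(6 + 23*uppergamma(10/3, 1))/184
F(3/2) = 1/14 + 5*exp(-1)/4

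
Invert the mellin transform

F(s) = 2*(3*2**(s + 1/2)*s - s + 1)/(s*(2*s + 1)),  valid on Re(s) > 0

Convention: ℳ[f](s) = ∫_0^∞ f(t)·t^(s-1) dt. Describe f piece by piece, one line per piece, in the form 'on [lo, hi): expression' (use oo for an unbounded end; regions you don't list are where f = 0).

on [0, 1): 2
on [1, 2): 3*sqrt(t)

split f at 1: ℳ[f](s) collects 2 kernel integrals
between 0 and 1 the integrand is 2·t^(s-1)
the [1, 2) slice contributes ∫ 3*sqrt(t)·t^(s-1) dt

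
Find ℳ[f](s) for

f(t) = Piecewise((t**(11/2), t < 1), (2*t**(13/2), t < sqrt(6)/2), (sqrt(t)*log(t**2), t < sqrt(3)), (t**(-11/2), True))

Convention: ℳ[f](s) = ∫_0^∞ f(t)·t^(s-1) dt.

2**(-s/2 - 5/4)*(324*2**(s/2 + 5/4)*(s/2 - 11/4)*(s/2 + 13/4)*(-s + (s/2 + 5/4)**2 - 3/2) - 324*2**(s/2 + 5/4)*(s/2 - 11/4)*(s + 11/2)*(-s + (s/2 + 5/4)**2 - 3/2) - 108*3**(s/2 + 5/4)*(s/2 - 11/4)*(s/2 + 5/4)*(s/2 + 13/4)*(s + 11/2)*log(3) + 108*3**(s/2 + 5/4)*(s/2 - 11/4)*(s/2 + 5/4)*(s/2 + 13/4)*(s + 11/2)*log(2) - 108*3**(s/2 + 5/4)*(s/2 - 11/4)*(s/2 + 13/4)*(s + 11/2)*log(2) + 108*3**(s/2 + 5/4)*(s/2 - 11/4)*(s/2 + 13/4)*(s + 11/2) + 108*3**(s/2 + 5/4)*(s/2 - 11/4)*(s/2 + 13/4)*(s + 11/2)*log(3) + 729*3**(s/2 + 5/4)*(s/2 - 11/4)*(s + 11/2)*(-s + (s/2 + 5/4)**2 - 3/2) + 54*6**(s/2 + 5/4)*(s/2 - 11/4)*(s/2 + 5/4)*(s/2 + 13/4)*(s + 11/2)*log(3) - 54*6**(s/2 + 5/4)*(s/2 - 11/4)*(s/2 + 13/4)*(s + 11/2)*log(3) - 54*6**(s/2 + 5/4)*(s/2 - 11/4)*(s/2 + 13/4)*(s + 11/2) - 2*6**(s/2 + 5/4)*(s/2 + 13/4)*(s + 11/2)*(-s + (s/2 + 5/4)**2 - 3/2))/(324*(s/2 - 11/4)*(s/2 + 13/4)*(s + 11/2)*(-s + (s/2 + 5/4)**2 - 3/2))
  -11/2 < Re(s) < 11/2

remove the shared t-power first: t**5 on [0, 1); 2*t**6 on [1, sqrt(6)/2); log(t**2) on [sqrt(6)/2, sqrt(3)); …
strip the power substitution: t**(5/2) on [0, 1); 2*t**3 on [1, 3/2); log(t) on [3/2, 3); …
undo the shared t-power: t**(3/2) on [0, 1); 2*t**2 on [1, 3/2); log(t)/t on [3/2, 3); …
treat the 4 regions marked off by 1, sqrt(6)/2, sqrt(3) separately and sum
over [0, 1), the kernel integral of t**(11/2) enters the sum
segment 1 to sqrt(6)/2 holds 2*t**(13/2); add its integral
segment sqrt(6)/2 to sqrt(3) holds sqrt(t)*log(t**2); add its integral
between sqrt(3) and ∞ the integrand is t**(-11/2)·t^(s-1)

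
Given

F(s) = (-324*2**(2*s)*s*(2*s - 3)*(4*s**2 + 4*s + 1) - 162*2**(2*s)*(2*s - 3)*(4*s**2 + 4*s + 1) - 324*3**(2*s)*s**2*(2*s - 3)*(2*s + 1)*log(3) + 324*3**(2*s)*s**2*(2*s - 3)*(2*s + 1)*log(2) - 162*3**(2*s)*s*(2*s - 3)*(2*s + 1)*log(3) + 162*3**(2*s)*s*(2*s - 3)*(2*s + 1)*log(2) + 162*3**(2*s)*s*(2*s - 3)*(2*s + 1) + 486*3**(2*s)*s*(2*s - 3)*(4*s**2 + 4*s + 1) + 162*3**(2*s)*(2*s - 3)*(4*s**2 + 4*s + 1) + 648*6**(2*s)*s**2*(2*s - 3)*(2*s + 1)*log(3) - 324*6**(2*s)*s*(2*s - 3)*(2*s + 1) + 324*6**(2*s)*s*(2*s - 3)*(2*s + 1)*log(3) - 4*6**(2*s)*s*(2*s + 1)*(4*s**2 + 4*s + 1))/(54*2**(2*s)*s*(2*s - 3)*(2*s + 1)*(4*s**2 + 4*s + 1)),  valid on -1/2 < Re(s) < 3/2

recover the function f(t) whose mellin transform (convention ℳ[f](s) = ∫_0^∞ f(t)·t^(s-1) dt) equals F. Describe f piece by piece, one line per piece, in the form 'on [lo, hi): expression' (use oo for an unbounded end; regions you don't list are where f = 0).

strip the power substitution: t on [0, 1); t + 3 on [1, 3/2); t*log(t) on [3/2, 3); …
the 4 pieces separated at 1, 9/4, 9 each add one integral
piece [0, 1): integrate sqrt(t) against the kernel
∫ (sqrt(t) + 3)·t^(s-1) over [1, 9/4)
for t in [9/4, 9): the term is ∫ sqrt(t)*log(sqrt(t))·t^(s-1)
on [9, ∞) integrate f = t**(-3/2) against the kernel

on [0, 1): sqrt(t)
on [1, 9/4): sqrt(t) + 3
on [9/4, 9): sqrt(t)*log(sqrt(t))
on [9, oo): t**(-3/2)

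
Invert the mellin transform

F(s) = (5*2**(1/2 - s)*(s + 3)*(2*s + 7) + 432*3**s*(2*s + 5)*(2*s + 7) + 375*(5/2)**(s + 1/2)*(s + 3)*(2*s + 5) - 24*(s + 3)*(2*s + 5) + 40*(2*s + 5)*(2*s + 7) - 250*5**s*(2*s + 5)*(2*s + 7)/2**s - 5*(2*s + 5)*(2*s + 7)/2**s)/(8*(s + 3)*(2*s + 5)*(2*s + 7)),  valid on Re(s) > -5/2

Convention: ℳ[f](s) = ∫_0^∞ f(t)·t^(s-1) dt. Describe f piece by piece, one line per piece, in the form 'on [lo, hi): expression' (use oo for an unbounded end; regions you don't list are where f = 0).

on [0, 1/2): 5*t**(5/2)/2
on [1/2, 1): 5*t**3
on [1, 5/2): 3*t**(7/2)/2
on [5/2, 3): 2*t**3

summing 4 kernel integrals split by 1/2, 1, 5/2 yields ℳ[f](s)
over [0, 1/2), the kernel integral of 5*t**(5/2)/2 enters the sum
on [1/2, 1): add ∫ 5*t**3·t^(s-1) dt
∫ over [1, 5/2) of 3*t**(7/2)/2·t^(s-1) joins the sum
∫ 2*t**3·t^(s-1) over [5/2, 3)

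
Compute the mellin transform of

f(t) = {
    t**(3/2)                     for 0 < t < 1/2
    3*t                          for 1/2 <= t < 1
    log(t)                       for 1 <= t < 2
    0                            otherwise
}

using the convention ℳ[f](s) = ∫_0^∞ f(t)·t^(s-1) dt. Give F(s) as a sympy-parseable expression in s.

split f at 1/2, 1: ℳ[f](s) collects 3 kernel integrals
over [0, 1/2), the kernel integral of t**(3/2) enters the sum
the [1/2, 1) slice contributes ∫ 3*t·t^(s-1) dt
the [1, 2) slice contributes ∫ log(t)·t^(s-1) dt

(-2*2**(2*s)*(s + 1)*(2*s + 3) + 6*2**s*s**2*(2*s + 3) + 2*2**s*(s + 1)*(2*s + 3) + 4**s*s*(s + 1)*(2*s + 3)*log(4) + sqrt(2)*s**2*(s + 1) - 3*s**2*(2*s + 3))/(2*2**s*s**2*(s + 1)*(2*s + 3))
  Re(s) > -3/2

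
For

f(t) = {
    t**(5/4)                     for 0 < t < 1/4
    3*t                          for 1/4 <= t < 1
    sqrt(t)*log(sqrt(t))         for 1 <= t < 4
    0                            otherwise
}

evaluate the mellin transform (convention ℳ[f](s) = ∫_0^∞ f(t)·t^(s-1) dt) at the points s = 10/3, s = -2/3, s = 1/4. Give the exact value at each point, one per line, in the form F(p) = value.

back out the power substitution: t**(5/2) on [0, 1/2); 3*t**2 on [1/2, 1); t*log(t) on [1, 2)
undo the shared t-power: t**(3/2) on [0, 1/2); 3*t on [1/2, 1); log(t) on [1, 2)
integrate the 3 segments split at 1/4, 1, then add the results
segment [0, 1/4) carries t**(5/4); integrate it
∫ over [1/4, 1) of 3*t·t^(s-1) joins the sum
between 1 and 4 the integrand is sqrt(t)*log(sqrt(t))·t^(s-1)

F(10/3) = -2304*2**(2/3)/529 - 9*2**(1/3)/6656 + 3*2**(5/6)/14080 + 4995/6877 + 768*2**(2/3)*log(2)/23
F(-2/3) = -9*2**(2/3) - 9*2**(1/3)/2 - log(2**(3*2**(2/3))) + 3*2**(5/6)/7 + 27
F(1/4) = sqrt(2)*(-748 + 960*log(2) + 607*sqrt(2))/360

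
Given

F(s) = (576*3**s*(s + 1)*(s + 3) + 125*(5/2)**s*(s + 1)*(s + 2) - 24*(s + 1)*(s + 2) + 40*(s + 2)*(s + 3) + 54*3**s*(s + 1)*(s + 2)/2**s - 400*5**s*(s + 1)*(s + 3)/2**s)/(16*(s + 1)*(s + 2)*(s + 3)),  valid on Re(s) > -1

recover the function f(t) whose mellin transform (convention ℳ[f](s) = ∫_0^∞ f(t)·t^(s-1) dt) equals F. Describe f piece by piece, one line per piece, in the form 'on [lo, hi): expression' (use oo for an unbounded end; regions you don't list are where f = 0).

on [0, 1): 5*t/2
on [1, 3/2): 3*t**3/2
on [3/2, 5/2): t**3/2
on [5/2, 3): 4*t**2

slice at 1, 3/2, 5/2, transform all 4 pieces, and sum them
for t in [0, 1): the term is ∫ 5*t/2·t^(s-1)
on [1, 3/2): add ∫ 3*t**3/2·t^(s-1) dt
the [3/2, 5/2) slice contributes ∫ t**3/2·t^(s-1) dt
[5/2, 3) adds the kernel integral of 4*t**2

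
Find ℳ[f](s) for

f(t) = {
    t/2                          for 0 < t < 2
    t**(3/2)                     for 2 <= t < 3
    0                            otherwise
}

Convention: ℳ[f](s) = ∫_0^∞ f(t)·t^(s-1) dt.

along the cuts 2, ℳ[f](s) splits into 2 integrals
[0, 2) adds the kernel integral of t/2
piece [2, 3): integrate t**(3/2) against the kernel

(2**s*(2*s + 3) + 2**(s + 5/2)*(-s - 1) + 2*3**(s + 3/2)*(s + 1))/((s + 1)*(2*s + 3))
  Re(s) > -1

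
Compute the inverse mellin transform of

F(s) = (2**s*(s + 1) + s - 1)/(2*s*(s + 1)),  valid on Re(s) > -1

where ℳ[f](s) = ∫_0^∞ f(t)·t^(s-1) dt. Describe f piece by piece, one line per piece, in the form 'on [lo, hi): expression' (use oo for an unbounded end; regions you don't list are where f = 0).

f breaks at 1 into 2 integrals to sum
segment 0 to 1 holds t; add its integral
∫ over [1, 2) of 1/2·t^(s-1) joins the sum

on [0, 1): t
on [1, 2): 1/2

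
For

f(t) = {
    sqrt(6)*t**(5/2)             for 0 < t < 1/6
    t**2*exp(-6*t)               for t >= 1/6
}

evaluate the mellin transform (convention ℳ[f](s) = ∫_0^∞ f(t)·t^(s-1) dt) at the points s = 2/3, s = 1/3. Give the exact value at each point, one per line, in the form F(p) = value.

strip the shared t-power: sqrt(6)*sqrt(t) on [0, 1/6); exp(-6*t) on [1/6, ∞)
invert the common scale on t to get sqrt(2)*sqrt(t) on [0, 1/2); exp(-2*t) on [1/2, ∞)
invert the common scale on t to get sqrt(t) on [0, 1); exp(-t) on [1, ∞)
integrate the 2 segments split at 1/6, then add the results
on [0, 1/6): add ∫ sqrt(6)*t**(5/2)·t^(s-1) dt
∫ t**2*exp(-6*t)·t^(s-1) over [1/6, ∞)

F(2/3) = 6**(1/3)*(6 + 19*uppergamma(8/3, 1))/4104
F(1/3) = 6**(2/3)*(6 + 17*uppergamma(7/3, 1))/3672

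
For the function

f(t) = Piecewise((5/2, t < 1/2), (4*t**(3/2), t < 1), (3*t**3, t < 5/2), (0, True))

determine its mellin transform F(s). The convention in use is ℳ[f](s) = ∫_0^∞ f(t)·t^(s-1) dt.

(64*2**s*s*(s + 3) - 24*2**s*s*(2*s + 3) + 375*5**s*s*(2*s + 3) - 16*sqrt(2)*s*(s + 3) + 20*(s + 3)*(2*s + 3))/(8*2**s*s*(s + 3)*(2*s + 3))
  Re(s) > 0

decompose at 1/2, 1; ℳ[f](s) sums the 3 pieces' integrals
piece [0, 1/2): integrate 5/2 against the kernel
over [1/2, 1), the kernel integral of 4*t**(3/2) enters the sum
∫ over [1, 5/2) of 3*t**3·t^(s-1) joins the sum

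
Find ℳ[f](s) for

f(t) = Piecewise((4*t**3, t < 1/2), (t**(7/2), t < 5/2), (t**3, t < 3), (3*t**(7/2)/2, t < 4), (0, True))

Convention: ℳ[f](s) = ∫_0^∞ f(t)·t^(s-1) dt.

breakpoints 1/2, 5/2, 3: one integral from each of the 4 segments
for t in [0, 1/2): the term is ∫ 4*t**3·t^(s-1)
segment 1/2 to 5/2 holds t**(7/2); add its integral
the [5/2, 3) slice contributes ∫ t**3·t^(s-1) dt
on [3, 4) integrate f = 3*t**(7/2)/2 against the kernel

(3072*2**(2*s)*(s + 3) + 125*2**(1/2 - s)*5**(s + 1/2)*(s + 3) - 2**(1/2 - s)*(s + 3) + 216*3**s*(2*s + 7) - 648*3**(s + 1/2)*(s + 3) - 125*(5/2)**s*(2*s + 7) + 4*(2*s + 7)/2**s)/(8*(s + 3)*(2*s + 7))
  Re(s) > -3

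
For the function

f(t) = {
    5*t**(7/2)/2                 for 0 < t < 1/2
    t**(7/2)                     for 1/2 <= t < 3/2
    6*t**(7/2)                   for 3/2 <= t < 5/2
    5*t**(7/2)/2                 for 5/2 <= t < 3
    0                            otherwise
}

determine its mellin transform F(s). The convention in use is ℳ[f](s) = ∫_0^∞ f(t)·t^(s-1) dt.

(3*2**(-s - 7/2) + 5*3**(s + 7/2) - 10*(3/2)**(s + 7/2) + 7*(5/2)**(s + 7/2))/(2*s + 7)
  Re(s) > -7/2

split f at 1/2, 3/2, 5/2: ℳ[f](s) collects 4 kernel integrals
for t in [0, 1/2): the term is ∫ 5*t**(7/2)/2·t^(s-1)
∫ t**(7/2)·t^(s-1) over [1/2, 3/2)
on [3/2, 5/2) integrate f = 6*t**(7/2) against the kernel
between 5/2 and 3 the integrand is 5*t**(7/2)/2·t^(s-1)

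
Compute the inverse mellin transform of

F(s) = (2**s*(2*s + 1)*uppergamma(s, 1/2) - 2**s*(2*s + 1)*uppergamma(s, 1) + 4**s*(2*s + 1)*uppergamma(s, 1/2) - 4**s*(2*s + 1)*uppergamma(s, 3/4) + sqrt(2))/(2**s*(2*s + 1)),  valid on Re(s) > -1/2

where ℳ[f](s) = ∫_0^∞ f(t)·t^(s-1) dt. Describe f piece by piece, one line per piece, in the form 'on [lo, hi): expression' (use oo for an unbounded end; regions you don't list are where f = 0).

along the cuts 1/2, 1, ℳ[f](s) splits into 3 integrals
∫ sqrt(t)·t^(s-1) over [0, 1/2)
over [1/2, 1), the kernel integral of exp(-t) enters the sum
segment 1 to 3/2 holds exp(-t/2); add its integral

on [0, 1/2): sqrt(t)
on [1/2, 1): exp(-t)
on [1, 3/2): exp(-t/2)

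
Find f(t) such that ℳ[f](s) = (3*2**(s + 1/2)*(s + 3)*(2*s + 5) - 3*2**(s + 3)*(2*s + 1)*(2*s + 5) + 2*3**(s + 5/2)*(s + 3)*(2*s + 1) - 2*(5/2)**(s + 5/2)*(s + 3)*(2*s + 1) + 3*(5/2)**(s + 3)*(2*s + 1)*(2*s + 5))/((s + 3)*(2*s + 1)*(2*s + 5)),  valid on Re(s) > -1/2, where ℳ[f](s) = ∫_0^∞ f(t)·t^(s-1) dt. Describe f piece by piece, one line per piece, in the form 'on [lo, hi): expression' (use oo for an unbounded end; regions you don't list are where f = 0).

linearity at 2, 5/2 turns ℳ[f](s) into 3 summed integrals
segment 0 to 2 holds 3*sqrt(t)/2; add its integral
∫ over [2, 5/2) of 3*t**3·t^(s-1) joins the sum
∫ t**(5/2)·t^(s-1) over [5/2, 3)

on [0, 2): 3*sqrt(t)/2
on [2, 5/2): 3*t**3
on [5/2, 3): t**(5/2)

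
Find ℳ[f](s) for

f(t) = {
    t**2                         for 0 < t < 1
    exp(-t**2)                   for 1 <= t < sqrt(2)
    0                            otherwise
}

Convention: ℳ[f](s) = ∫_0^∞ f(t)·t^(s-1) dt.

((s + 2)*uppergamma(s/2, 1) - (s + 2)*uppergamma(s/2, 2) + 2)/(2*(s + 2))
  Re(s) > -2

back out the power substitution: t on [0, 1); exp(-t) on [1, 2)
slice at 1, transform all 2 pieces, and sum them
segment [0, 1) carries t**2; integrate it
between 1 and sqrt(2) the integrand is exp(-t**2)·t^(s-1)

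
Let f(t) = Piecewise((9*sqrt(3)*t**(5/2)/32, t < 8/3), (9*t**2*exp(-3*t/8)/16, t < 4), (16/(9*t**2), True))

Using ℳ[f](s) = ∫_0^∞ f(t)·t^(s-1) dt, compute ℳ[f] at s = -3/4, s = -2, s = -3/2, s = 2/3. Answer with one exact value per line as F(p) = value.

peel off the common scale on t: 9*sqrt(6)*t**(5/2)/8 on [0, 4/3); 9*t**2*exp(-3*t/4)/4 on [4/3, 2); 4/(9*t**2) on [2, ∞)
the common scale on t comes off first: t**(5/2) on [0, 2); t**2*exp(-t/2) on [2, 3); t**(-2) on [3, ∞)
back out the shared t-power: sqrt(t) on [0, 2); exp(-t/2) on [2, 3); t**(-4) on [3, ∞)
decompose at 8/3, 4; ℳ[f](s) sums the 3 pieces' integrals
for t in [0, 8/3): the term is ∫ 9*sqrt(3)*t**(5/2)/32·t^(s-1)
segment 8/3 to 4 holds 9*t**2*exp(-3*t/8)/16; add its integral
∫ over [4, ∞) of 16/(9*t**2)·t^(s-1) joins the sum

F(-3/4) = -6**(3/4)*uppergamma(5/4, 3/2)/2 + sqrt(2)/99 + 6**(3/4)*uppergamma(5/4, 1)/2 + 4*2**(1/4)*3**(3/4)/7
F(-2) = 9*Ei(-3/2)/16 + 1/576 - 9*Ei(-1)/16 + 9*sqrt(2)/8
F(-3/2) = -3*sqrt(6)*sqrt(pi)*erfc(sqrt(6)/2)/8 + 1/252 + 3*sqrt(6)*sqrt(pi)*erfc(1)/8 + 3*sqrt(3)/4
F(2/3) = 6**(1/3)*(-912*2**(2/3)*uppergamma(8/3, 3/2) + 19*3**(2/3) + 576*2**(1/6) + 912*2**(2/3)*uppergamma(8/3, 1))/342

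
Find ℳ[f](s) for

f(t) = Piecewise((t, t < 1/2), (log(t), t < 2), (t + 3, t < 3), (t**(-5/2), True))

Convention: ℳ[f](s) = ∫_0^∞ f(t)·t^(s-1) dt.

(-270*2**(2*s)*s**2*(2*s - 5) + 54*2**(2*s)*s*(s + 1)*(2*s - 5)*log(2) - 162*2**(2*s)*s*(2*s - 5) - 54*2**(2*s)*(s + 1)*(2*s - 5) - 4*sqrt(3)*6**s*s**2*(s + 1) + 324*6**s*s**2*(2*s - 5) + 162*6**s*s*(2*s - 5) + 27*s**2*(2*s - 5) + 54*s*(s + 1)*(2*s - 5)*log(2) + (2*s - 5)*(54*s + 54))/(54*2**s*s**2*(s + 1)*(2*s - 5))
  -1 < Re(s) < 5/2

integrate the 4 segments split at 1/2, 2, 3, then add the results
for t in [0, 1/2): the term is ∫ t·t^(s-1)
segment [1/2, 2) carries log(t); integrate it
segment 2 to 3 holds (t + 3); add its integral
∫ over [3, ∞) of t**(-5/2)·t^(s-1) joins the sum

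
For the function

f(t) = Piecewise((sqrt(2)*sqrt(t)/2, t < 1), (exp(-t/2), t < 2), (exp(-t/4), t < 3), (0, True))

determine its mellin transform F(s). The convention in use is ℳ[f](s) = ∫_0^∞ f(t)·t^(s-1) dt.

(2**s*(2*s + 1)*uppergamma(s, 1/2) - 2**s*(2*s + 1)*uppergamma(s, 1) + 4**s*(2*s + 1)*uppergamma(s, 1/2) - 4**s*(2*s + 1)*uppergamma(s, 3/4) + sqrt(2))/(2*s + 1)
  Re(s) > -1/2

undo the common scale on t: sqrt(t) on [0, 1/2); exp(-t) on [1/2, 1); exp(-t/2) on [1, 3/2)
split f at 1, 2: ℳ[f](s) collects 3 kernel integrals
on [0, 1) integrate f = sqrt(2)*sqrt(t)/2 against the kernel
between 1 and 2 the integrand is exp(-t/2)·t^(s-1)
for t in [2, 3): the term is ∫ exp(-t/4)·t^(s-1)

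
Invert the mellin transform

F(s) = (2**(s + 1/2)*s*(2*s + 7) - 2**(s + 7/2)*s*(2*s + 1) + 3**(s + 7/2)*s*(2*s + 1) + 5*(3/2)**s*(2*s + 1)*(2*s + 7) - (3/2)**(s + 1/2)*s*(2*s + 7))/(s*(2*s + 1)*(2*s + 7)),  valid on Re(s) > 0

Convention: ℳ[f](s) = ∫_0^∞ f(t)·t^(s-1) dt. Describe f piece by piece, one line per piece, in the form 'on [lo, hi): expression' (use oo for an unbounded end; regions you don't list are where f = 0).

on [0, 3/2): 5
on [3/2, 2): sqrt(t)/2
on [2, 3): t**(7/2)/2

breakpoints 3/2, 2: one integral from each of the 3 segments
over [0, 3/2), the kernel integral of 5 enters the sum
on [3/2, 2) integrate f = sqrt(t)/2 against the kernel
[2, 3) adds the kernel integral of t**(7/2)/2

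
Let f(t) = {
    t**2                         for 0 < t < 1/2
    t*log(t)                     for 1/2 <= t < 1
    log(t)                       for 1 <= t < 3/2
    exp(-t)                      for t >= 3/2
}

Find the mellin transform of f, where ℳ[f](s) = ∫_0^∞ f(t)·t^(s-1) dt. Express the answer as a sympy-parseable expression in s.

(4*2**s*s**2*(s + 2)*(s**2 + 2*s + 1)*uppergamma(s, 3/2) - 4*2**s*s**2*(s + 2) + 4*2**s*(s + 2)*(s**2 + 2*s + 1) + 3**s*s*(s + 2)*(-4*log(2) + 4*log(3))*(s**2 + 2*s + 1) - 4*3**s*(s + 2)*(s**2 + 2*s + 1) + s**3*(s + 2)*log(4) + s**2*(s + 2)*log(4) + 2*s**2*(s + 2) + s**2*(s**2 + 2*s + 1))/(4*2**s*s**2*(s + 2)*(s**2 + 2*s + 1))
  Re(s) > -2

slice at 1/2, 1, 3/2, transform all 4 pieces, and sum them
segment 0 to 1/2 holds t**2; add its integral
∫ t*log(t)·t^(s-1) over [1/2, 1)
the [1, 3/2) slice contributes ∫ log(t)·t^(s-1) dt
for t in [3/2, ∞): the term is ∫ exp(-t)·t^(s-1)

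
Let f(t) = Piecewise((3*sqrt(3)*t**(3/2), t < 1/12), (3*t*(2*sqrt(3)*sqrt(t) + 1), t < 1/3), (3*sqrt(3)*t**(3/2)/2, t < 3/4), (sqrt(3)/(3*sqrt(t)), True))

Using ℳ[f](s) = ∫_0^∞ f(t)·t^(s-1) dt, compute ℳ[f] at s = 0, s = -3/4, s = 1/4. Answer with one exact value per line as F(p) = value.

F(0) = 33/8
F(-3/4) = sqrt(2)*3**(3/4)*(-630 + 167*sqrt(3) + 810*sqrt(2))/270
F(1/4) = sqrt(2)*3**(3/4)*(-114 + 696*sqrt(2) + 1525*sqrt(3))/2520

reversing the common scale on t: t**(3/2) on [0, 1/4); t*(2*sqrt(t) + 1) on [1/4, 1); t**(3/2)/2 on [1, 9/4); …
invert the shared t-power to get sqrt(t) on [0, 1/4); 2*sqrt(t) + 1 on [1/4, 1); sqrt(t)/2 on [1, 9/4); …
undo the power substitution: t on [0, 1/2); 2*t + 1 on [1/2, 1); t/2 on [1, 3/2); …
integrate the 4 segments split at 1/12, 1/3, 3/4, then add the results
on [0, 1/12): add ∫ 3*sqrt(3)*t**(3/2)·t^(s-1) dt
piece [1/12, 1/3): integrate 3*t*(2*sqrt(3)*sqrt(t) + 1) against the kernel
on [1/3, 3/4): add ∫ 3*sqrt(3)*t**(3/2)/2·t^(s-1) dt
the [3/4, ∞) slice contributes ∫ sqrt(3)/(3*sqrt(t))·t^(s-1) dt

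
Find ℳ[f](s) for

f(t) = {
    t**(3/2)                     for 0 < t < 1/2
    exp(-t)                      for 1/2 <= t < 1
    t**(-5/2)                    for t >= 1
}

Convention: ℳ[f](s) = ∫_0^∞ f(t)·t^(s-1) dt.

slice at 1/2, 1, transform all 3 pieces, and sum them
for t in [0, 1/2): the term is ∫ t**(3/2)·t^(s-1)
[1/2, 1) adds the kernel integral of exp(-t)
on [1, ∞) integrate f = t**(-5/2) against the kernel

(2*2**s*(2*s - 5)*(2*s + 3)*uppergamma(s, 1/2) - 2*2**s*(2*s - 5)*(2*s + 3)*uppergamma(s, 1) - 4*2**s*(2*s + 3) + sqrt(2)*(2*s - 5))/(2*2**s*(2*s - 5)*(2*s + 3))
  -3/2 < Re(s) < 5/2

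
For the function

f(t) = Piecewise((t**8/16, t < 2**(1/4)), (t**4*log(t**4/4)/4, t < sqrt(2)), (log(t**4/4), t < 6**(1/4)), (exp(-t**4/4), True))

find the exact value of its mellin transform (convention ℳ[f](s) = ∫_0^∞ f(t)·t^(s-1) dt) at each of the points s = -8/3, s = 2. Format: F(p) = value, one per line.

peel off the power substitution: t**4/16 on [0, sqrt(2)); t**2*log(t**2/4)/4 on [sqrt(2), 2); log(t**2/4) on [2, sqrt(6)); …
invert the common scale on t to get t**4 on [0, sqrt(2)/2); t**2*log(t**2) on [sqrt(2)/2, 1); log(t**2) on [1, sqrt(6)/2); …
remove the power substitution first: t**2 on [0, 1/2); t*log(t) on [1/2, 1); log(t) on [1, 3/2); …
cuts at 2**(1/4), sqrt(2), 6**(1/4): linearity sums the 4 kernel integrals
piece [0, 2**(1/4)): integrate t**8/16 against the kernel
∫ over [2**(1/4), sqrt(2)) of t**4*log(t**4/4)/4·t^(s-1) joins the sum
segment [sqrt(2), 6**(1/4)) carries log(t**4/4); integrate it
∫ over [6**(1/4), ∞) of exp(-t**4/4)·t^(s-1) joins the sum

F(-8/3) = 2**(1/3)*(-54*2**(1/3) - 12*3**(1/3) + 8*2**(1/3)*uppergamma(-2/3, 3/2) + log(2**(8*3**(1/3) + 24)/3**(8*3**(1/3))) + 75)/128
F(2) = -sqrt(6) + sqrt(pi)*erfc(sqrt(6)/2)/2 + 29*sqrt(2)/360 + log(2**(-sqrt(6)/2 + sqrt(2)/12)*3**(sqrt(6)/2)) + 16/9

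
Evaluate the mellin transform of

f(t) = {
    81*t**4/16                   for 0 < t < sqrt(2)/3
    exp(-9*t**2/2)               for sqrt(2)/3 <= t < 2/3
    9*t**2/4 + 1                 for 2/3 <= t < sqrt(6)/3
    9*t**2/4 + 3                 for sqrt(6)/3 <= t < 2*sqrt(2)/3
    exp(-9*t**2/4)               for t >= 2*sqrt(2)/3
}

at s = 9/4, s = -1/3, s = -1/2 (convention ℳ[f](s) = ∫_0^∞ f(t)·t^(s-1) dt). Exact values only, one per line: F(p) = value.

F(9/4) = 2**(1/8)*3**(3/4)*(-20400*3**(1/8) - 10400*2**(1/8) - 3825*uppergamma(9/8, 2) + 306 + 7650*2**(1/8)*uppergamma(9/8, 2) + 3825*uppergamma(9/8, 1) + 55200*2**(1/4))/103275
F(-1/3) = 2**(5/6)*3**(1/3)*(-858*2**(2/3) - 110*uppergamma(-1/6, 2) + 55*2**(5/6)*uppergamma(-1/6, 2) + 15 + 110*uppergamma(-1/6, 1) + 264*2**(5/6) + 440*3**(5/6))/440
F(-1/2) = 2**(3/4)*sqrt(3)*(-196*sqrt(2) - 42*uppergamma(-1/4, 2) + 21*2**(3/4)*uppergamma(-1/4, 2) + 6 + 42*uppergamma(-1/4, 1) + 56*2**(3/4) + 112*3**(3/4))/168

remove the common scale on t first: t**4 on [0, sqrt(2)/2); exp(-2*t**2) on [sqrt(2)/2, 1); t**2 + 1 on [1, sqrt(6)/2); …
remove the power substitution first: t**2 on [0, 1/2); exp(-2*t) on [1/2, 1); t + 1 on [1, 3/2); …
breakpoints sqrt(2)/3, 2/3, sqrt(6)/3, 2*sqrt(2)/3: one integral from each of the 5 segments
∫ 81*t**4/16·t^(s-1) over [0, sqrt(2)/3)
[sqrt(2)/3, 2/3) adds the kernel integral of exp(-9*t**2/2)
∫ (9*t**2/4 + 1)·t^(s-1) over [2/3, sqrt(6)/3)
over [sqrt(6)/3, 2*sqrt(2)/3), the kernel integral of (9*t**2/4 + 3) enters the sum
on [2*sqrt(2)/3, ∞) integrate f = exp(-9*t**2/4) against the kernel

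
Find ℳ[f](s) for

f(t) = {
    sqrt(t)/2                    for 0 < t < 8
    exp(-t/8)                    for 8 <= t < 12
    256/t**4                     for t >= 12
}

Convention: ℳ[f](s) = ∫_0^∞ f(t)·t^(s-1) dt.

4**s*(2**s*(s - 4)*(2*s + 1)*uppergamma(s, 1) - 2**s*(s - 4)*(2*s + 1)*uppergamma(s, 3/2) + 2*2**(s + 1/2)*(s - 4) - 3**s*(2*s + 1)/81)/((s - 4)*(2*s + 1))
  -1/2 < Re(s) < 4

back out the common scale on t: sqrt(2)*sqrt(t)/2 on [0, 4); exp(-t/4) on [4, 6); 16/t**4 on [6, ∞)
invert the common scale on t to get sqrt(t) on [0, 2); exp(-t/2) on [2, 3); t**(-4) on [3, ∞)
summing 3 kernel integrals split by 8, 12 yields ℳ[f](s)
for t in [0, 8): the term is ∫ sqrt(t)/2·t^(s-1)
for t in [8, 12): the term is ∫ exp(-t/8)·t^(s-1)
piece [12, ∞): integrate 256/t**4 against the kernel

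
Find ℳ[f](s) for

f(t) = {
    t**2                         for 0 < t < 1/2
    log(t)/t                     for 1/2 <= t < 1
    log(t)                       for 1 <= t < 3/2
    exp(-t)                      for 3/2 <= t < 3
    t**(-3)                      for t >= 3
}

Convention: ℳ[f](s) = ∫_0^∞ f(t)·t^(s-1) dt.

(108*2**s*s**2*(s - 3)*(s + 2)*(s**2 - 2*s + 1)*uppergamma(s, 3/2) - 108*2**s*s**2*(s - 3)*(s + 2)*(s**2 - 2*s + 1)*uppergamma(s, 3) - 108*2**s*s**2*(s - 3)*(s + 2) + 108*2**s*(s - 3)*(s + 2)*(s**2 - 2*s + 1) - 108*3**s*s*(s - 3)*(s + 2)*(s**2 - 2*s + 1)*log(2) + 108*3**s*s*(s - 3)*(s + 2)*(s**2 - 2*s + 1)*log(3) - 108*3**s*(s - 3)*(s + 2)*(s**2 - 2*s + 1) - 4*6**s*s**2*(s + 2)*(s**2 - 2*s + 1) + 216*s**3*(s - 3)*(s + 2)*log(2) - 216*s**2*(s - 3)*(s + 2)*log(2) + 216*s**2*(s - 3)*(s + 2) + 27*s**2*(s - 3)*(s**2 - 2*s + 1))/(108*2**s*s**2*(s - 3)*(s + 2)*(s**2 - 2*s + 1))
  -2 < Re(s) < 3

integrate the 5 segments split at 1/2, 1, 3/2, 3, then add the results
∫ over [0, 1/2) of t**2·t^(s-1) joins the sum
segment [1/2, 1) carries log(t)/t; integrate it
segment 1 to 3/2 holds log(t); add its integral
over [3/2, 3), the kernel integral of exp(-t) enters the sum
the [3, ∞) slice contributes ∫ t**(-3)·t^(s-1) dt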